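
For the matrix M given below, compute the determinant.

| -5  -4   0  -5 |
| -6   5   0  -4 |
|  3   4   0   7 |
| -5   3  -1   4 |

Expand along column 3 (it has 3 zeros):
  − (-1) · M_43   where M_43 = det([-5 -4 -5; -6 5 -4; 3 4 7]) = -180
det = (-1)·(-1)·(-180) = -180

-180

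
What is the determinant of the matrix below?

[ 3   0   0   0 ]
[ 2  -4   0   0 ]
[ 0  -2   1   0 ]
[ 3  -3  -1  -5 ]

The determinant is 60.

The matrix is lower triangular, so the determinant is the product of the diagonal entries:
det = (3) · (-4) · (1) · (-5) = 60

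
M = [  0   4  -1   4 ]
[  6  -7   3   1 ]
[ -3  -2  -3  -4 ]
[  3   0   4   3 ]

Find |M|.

det(M) = 93

Expand along row 1 (it has 1 zero):
  − (4) · M_12   where M_12 = det([6 3 1; -3 -3 -4; 3 4 3]) = 30
  + (-1) · M_13   where M_13 = det([6 -7 1; -3 -2 -4; 3 0 3]) = -9
  − (4) · M_14   where M_14 = det([6 -7 3; -3 -2 -3; 3 0 4]) = -51
det = (-1)·(4)·(30) + (+1)·(-1)·(-9) + (-1)·(4)·(-51) = 93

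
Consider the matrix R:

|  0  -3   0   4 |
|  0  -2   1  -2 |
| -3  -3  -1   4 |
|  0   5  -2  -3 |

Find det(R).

Expand along column 1 (it has 3 zeros):
  + (-3) · M_31   where M_31 = det([-3 0 4; -2 1 -2; 5 -2 -3]) = 17
det = (+1)·(-3)·(17) = -51

|R| = -51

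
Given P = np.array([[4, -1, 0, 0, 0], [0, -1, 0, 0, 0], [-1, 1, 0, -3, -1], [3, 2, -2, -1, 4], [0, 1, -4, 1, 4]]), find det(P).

P is block lower-triangular with a 2×2 block and a 3×3 block on the diagonal, so its determinant equals the product of the determinants of the diagonal blocks.
det of the 2×2 block = -4
det of the 3×3 block = 30
det = (-4)·(30) = -120

-120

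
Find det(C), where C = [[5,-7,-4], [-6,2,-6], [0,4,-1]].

248

Expand along row 3:
  − 4 · |5 -4; -6 -6| = −4·(-30 − 24) = 216
  + (-1) · |5 -7; -6 2| = (-1)·(10 − 42) = 32
Sum: (216) + (32) = 248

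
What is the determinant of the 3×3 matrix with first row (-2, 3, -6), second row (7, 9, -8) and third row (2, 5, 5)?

-425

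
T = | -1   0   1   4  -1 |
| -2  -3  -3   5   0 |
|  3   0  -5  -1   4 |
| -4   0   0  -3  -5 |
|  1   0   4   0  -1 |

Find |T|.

The determinant is -444.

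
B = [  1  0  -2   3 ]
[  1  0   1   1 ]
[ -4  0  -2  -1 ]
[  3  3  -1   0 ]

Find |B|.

39

Expand along column 2 (it has 3 zeros):
  + (3) · M_42   where M_42 = det([1 -2 3; 1 1 1; -4 -2 -1]) = 13
det = (+1)·(3)·(13) = 39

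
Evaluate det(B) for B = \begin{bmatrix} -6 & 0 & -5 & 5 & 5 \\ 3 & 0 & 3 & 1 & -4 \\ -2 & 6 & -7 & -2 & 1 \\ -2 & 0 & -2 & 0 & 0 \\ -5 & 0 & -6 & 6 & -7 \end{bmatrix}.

Expand along column 2 (it has 4 zeros):
  − (6) · M_32   where M_32 = det([-6 -5 5 5; 3 3 1 -4; -2 -2 0 0; -5 -6 6 -7]) = -84
det = (-1)·(6)·(-84) = 504

|B| = 504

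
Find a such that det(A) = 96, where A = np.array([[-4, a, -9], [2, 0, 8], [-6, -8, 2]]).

a = -4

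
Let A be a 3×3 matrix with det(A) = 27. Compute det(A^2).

det(A^2) = (det A)^2 = (27)^2 = 729

The determinant is 729.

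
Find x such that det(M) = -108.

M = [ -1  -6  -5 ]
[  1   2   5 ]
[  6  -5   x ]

3

Expanding along the row containing x, det(M) is linear in x: det(M) = (4)·x + (-120).
Set (4)·x + (-120) = -108  ⇒  (4)·x = 12  ⇒  x = 3.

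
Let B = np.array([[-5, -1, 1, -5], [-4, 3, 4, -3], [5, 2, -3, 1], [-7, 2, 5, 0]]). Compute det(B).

The determinant is 270.

Expand along row 4 (it has 1 zero):
  − (-7) · M_41   where M_41 = det([-1 1 -5; 3 4 -3; 2 -3 1]) = 81
  + (2) · M_42   where M_42 = det([-5 1 -5; -4 4 -3; 5 -3 1]) = 54
  − (5) · M_43   where M_43 = det([-5 -1 -5; -4 3 -3; 5 2 1]) = 81
det = (-1)·(-7)·(81) + (+1)·(2)·(54) + (-1)·(5)·(81) = 270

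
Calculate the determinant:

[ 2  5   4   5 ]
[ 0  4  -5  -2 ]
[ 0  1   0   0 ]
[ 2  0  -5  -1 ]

-24

Expand along row 3 (it has 3 zeros):
  − (1) · M_32   where M_32 = det([2 4 5; 0 -5 -2; 2 -5 -1]) = 24
det = (-1)·(1)·(24) = -24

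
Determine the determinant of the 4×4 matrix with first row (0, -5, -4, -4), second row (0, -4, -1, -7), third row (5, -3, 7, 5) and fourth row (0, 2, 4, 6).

-470

Expand along column 1 (it has 3 zeros):
  + (5) · M_31   where M_31 = det([-5 -4 -4; -4 -1 -7; 2 4 6]) = -94
det = (+1)·(5)·(-94) = -470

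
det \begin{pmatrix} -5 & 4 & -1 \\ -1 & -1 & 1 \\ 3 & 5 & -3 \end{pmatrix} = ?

Expand along column 1:
  + (-5) · |-1 1; 5 -3| = (-5)·(3 − 5) = 10
  − (-1) · |4 -1; 5 -3| = −(-1)·(-12 − (-5)) = -7
  + 3 · |4 -1; -1 1| = 3·(4 − 1) = 9
Sum: (10) + (-7) + (9) = 12

12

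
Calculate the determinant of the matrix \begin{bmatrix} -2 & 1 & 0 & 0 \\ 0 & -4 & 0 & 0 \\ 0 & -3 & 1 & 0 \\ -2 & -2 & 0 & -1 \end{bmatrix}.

The matrix is block lower-triangular with a 2×2 block and a 2×2 block on the diagonal, so its determinant equals the product of the determinants of the diagonal blocks.
det of the 2×2 block = 8
det of the 2×2 block = -1
det = (8)·(-1) = -8

-8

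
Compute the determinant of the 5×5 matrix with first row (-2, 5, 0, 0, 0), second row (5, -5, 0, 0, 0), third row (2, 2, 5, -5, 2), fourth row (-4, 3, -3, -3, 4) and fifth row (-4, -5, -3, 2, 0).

The determinant is 150.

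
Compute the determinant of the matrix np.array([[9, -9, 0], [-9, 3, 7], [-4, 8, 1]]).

Expand along column 3:
  − 7 · |9 -9; -4 8| = −7·(72 − 36) = -252
  + 1 · |9 -9; -9 3| = 1·(27 − 81) = -54
Sum: (-252) + (-54) = -306

-306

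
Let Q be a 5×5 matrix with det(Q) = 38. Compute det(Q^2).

The determinant is 1444.

det(Q^2) = (det Q)^2 = (38)^2 = 1444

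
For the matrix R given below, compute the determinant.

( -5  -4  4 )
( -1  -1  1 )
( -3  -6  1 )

-5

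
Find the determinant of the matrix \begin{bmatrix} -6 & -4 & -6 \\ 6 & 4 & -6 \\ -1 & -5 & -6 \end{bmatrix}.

312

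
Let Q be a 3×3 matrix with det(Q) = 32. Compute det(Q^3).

32768

det(Q^3) = (det Q)^3 = (32)^3 = 32768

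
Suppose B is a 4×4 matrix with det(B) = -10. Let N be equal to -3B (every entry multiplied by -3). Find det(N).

For a 4×4 matrix, det(-3B) = (-3)^4·det(B) = 81·det(B).
det(N) = (81)·(-10) = -810

det(N) = -810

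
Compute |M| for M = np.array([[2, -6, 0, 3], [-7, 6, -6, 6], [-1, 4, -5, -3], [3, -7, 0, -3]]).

|M| = -849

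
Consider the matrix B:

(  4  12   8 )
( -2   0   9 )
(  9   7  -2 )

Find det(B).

The determinant is 560.

Expand along row 2:
  − (-2) · |12 8; 7 -2| = −(-2)·(-24 − 56) = -160
  − 9 · |4 12; 9 7| = −9·(28 − 108) = 720
Sum: (-160) + (720) = 560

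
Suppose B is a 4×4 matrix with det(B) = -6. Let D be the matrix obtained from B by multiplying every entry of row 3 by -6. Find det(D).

|D| = 36

Scaling one row by -6 multiplies the determinant by -6.
det(D) = (-6)·(-6) = 36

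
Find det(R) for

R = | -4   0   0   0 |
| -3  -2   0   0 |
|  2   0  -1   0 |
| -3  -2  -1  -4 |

|R| = 32

R is lower triangular, so det(R) is the product of the diagonal entries:
det = (-4) · (-2) · (-1) · (-4) = 32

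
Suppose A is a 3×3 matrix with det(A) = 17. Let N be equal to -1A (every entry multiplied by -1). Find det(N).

det(N) = -17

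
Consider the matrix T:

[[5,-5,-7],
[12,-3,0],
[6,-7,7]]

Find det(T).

Expand along column 3:
  + (-7) · |12 -3; 6 -7| = (-7)·(-84 − (-18)) = 462
  + 7 · |5 -5; 12 -3| = 7·(-15 − (-60)) = 315
Sum: (462) + (315) = 777

777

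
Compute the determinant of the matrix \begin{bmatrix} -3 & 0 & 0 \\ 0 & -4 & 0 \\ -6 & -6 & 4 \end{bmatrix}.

48

The matrix is lower triangular, so the determinant is the product of the diagonal entries:
det = (-3) · (-4) · (4) = 48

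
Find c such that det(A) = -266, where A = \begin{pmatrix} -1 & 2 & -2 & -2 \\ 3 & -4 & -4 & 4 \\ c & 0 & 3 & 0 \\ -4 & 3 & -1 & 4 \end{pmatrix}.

Expanding along the row containing c, det(A) is linear in c: det(A) = (-112)·c + (-42).
Set (-112)·c + (-42) = -266  ⇒  (-112)·c = -224  ⇒  c = 2.

2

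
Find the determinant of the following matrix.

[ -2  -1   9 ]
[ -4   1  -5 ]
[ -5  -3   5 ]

128

Expand along column 1:
  + (-2) · |1 -5; -3 5| = (-2)·(5 − 15) = 20
  − (-4) · |-1 9; -3 5| = −(-4)·(-5 − (-27)) = 88
  + (-5) · |-1 9; 1 -5| = (-5)·(5 − 9) = 20
Sum: (20) + (88) + (20) = 128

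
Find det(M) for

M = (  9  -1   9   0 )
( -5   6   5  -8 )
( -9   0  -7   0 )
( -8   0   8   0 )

1024

Expand along column 4 (it has 3 zeros):
  + (-8) · M_24   where M_24 = det([9 -1 9; -9 0 -7; -8 0 8]) = -128
det = (+1)·(-8)·(-128) = 1024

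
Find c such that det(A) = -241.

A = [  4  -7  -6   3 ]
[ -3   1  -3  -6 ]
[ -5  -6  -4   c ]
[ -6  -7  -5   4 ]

c = 3

Expanding along the column containing c, det(A) is linear in c: det(A) = (287)·c + (-1102).
Set (287)·c + (-1102) = -241  ⇒  (287)·c = 861  ⇒  c = 3.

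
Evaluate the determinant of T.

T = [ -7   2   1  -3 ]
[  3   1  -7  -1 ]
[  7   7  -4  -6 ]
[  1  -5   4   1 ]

1623

Expand along row 1:
  + (-7) · M_11   where M_11 = det([1 -7 -1; 7 -4 -6; -5 4 1]) = -149
  − (2) · M_12   where M_12 = det([3 -7 -1; 7 -4 -6; 1 4 1]) = 119
  + (1) · M_13   where M_13 = det([3 1 -1; 7 7 -6; 1 -5 1]) = -40
  − (-3) · M_14   where M_14 = det([3 1 -7; 7 7 -4; 1 -5 4]) = 286
det = (+1)·(-7)·(-149) + (-1)·(2)·(119) + (+1)·(1)·(-40) + (-1)·(-3)·(286) = 1623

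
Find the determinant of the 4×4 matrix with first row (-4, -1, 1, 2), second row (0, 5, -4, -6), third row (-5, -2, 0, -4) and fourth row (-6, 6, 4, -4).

-1184

Expand along row 2 (it has 1 zero):
  + (5) · M_22   where M_22 = det([-4 1 2; -5 0 -4; -6 4 -4]) = -100
  − (-4) · M_23   where M_23 = det([-4 -1 2; -5 -2 -4; -6 6 -4]) = -216
  + (-6) · M_24   where M_24 = det([-4 -1 1; -5 -2 0; -6 6 4]) = -30
det = (+1)·(5)·(-100) + (-1)·(-4)·(-216) + (+1)·(-6)·(-30) = -1184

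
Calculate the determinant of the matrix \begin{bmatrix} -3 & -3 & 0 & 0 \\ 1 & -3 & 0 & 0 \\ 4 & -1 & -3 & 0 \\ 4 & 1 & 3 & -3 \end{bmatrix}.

The matrix is block lower-triangular with a 2×2 block and a 2×2 block on the diagonal, so its determinant equals the product of the determinants of the diagonal blocks.
det of the 2×2 block = 12
det of the 2×2 block = 9
det = (12)·(9) = 108

108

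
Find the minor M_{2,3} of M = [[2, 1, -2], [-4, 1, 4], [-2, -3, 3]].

Delete row 2 and column 3; the remaining 2×2 submatrix is [2 1; -2 -3].
Its determinant is 2·(-3) − 1·(-2) = -4.

The minor is -4.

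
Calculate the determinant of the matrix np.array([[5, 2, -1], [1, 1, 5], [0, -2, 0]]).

Expand along row 3:
  − (-2) · |5 -1; 1 5| = −(-2)·(25 − (-1)) = 52

52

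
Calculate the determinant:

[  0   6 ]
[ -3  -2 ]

det = 0·(-2) − 6·(-3) = 0 − (-18) = 18

18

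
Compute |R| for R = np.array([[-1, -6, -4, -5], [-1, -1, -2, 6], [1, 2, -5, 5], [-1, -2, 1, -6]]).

Expand along row 1:
  + (-1) · M_11   where M_11 = det([-1 -2 6; 2 -5 5; -2 1 -6]) = -77
  − (-6) · M_12   where M_12 = det([-1 -2 6; 1 -5 5; -1 1 -6]) = -51
  + (-4) · M_13   where M_13 = det([-1 -1 6; 1 2 5; -1 -2 -6]) = 1
  − (-5) · M_14   where M_14 = det([-1 -1 -2; 1 2 -5; -1 -2 1]) = 4
det = (+1)·(-1)·(-77) + (-1)·(-6)·(-51) + (+1)·(-4)·(1) + (-1)·(-5)·(4) = -213

-213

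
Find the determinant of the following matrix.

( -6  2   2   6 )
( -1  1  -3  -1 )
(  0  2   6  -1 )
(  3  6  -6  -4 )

The determinant is -680.

Expand along row 3 (it has 1 zero):
  − (2) · M_32   where M_32 = det([-6 2 6; -1 -3 -1; 3 -6 -4]) = 40
  + (6) · M_33   where M_33 = det([-6 2 6; -1 1 -1; 3 6 -4]) = -80
  − (-1) · M_34   where M_34 = det([-6 2 2; -1 1 -3; 3 6 -6]) = -120
det = (-1)·(2)·(40) + (+1)·(6)·(-80) + (-1)·(-1)·(-120) = -680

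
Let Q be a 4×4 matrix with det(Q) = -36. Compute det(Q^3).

-46656

det(Q^3) = (det Q)^3 = (-36)^3 = -46656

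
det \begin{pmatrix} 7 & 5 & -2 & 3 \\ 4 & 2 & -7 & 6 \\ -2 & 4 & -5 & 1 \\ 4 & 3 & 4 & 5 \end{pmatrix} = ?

Expand along row 1:
  + (7) · M_11   where M_11 = det([2 -7 6; 4 -5 1; 3 4 5]) = 247
  − (5) · M_12   where M_12 = det([4 -7 6; -2 -5 1; 4 4 5]) = -142
  + (-2) · M_13   where M_13 = det([4 2 6; -2 4 1; 4 3 5]) = -36
  − (3) · M_14   where M_14 = det([4 2 -7; -2 4 -5; 4 3 4]) = 254
det = (+1)·(7)·(247) + (-1)·(5)·(-142) + (+1)·(-2)·(-36) + (-1)·(3)·(254) = 1749

The determinant is 1749.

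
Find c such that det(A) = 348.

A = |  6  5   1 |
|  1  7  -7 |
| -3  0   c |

6

Expanding along the column containing c, det(A) is linear in c: det(A) = (37)·c + (126).
Set (37)·c + (126) = 348  ⇒  (37)·c = 222  ⇒  c = 6.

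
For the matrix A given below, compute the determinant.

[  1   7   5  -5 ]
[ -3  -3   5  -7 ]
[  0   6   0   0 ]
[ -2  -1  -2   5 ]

det(A) = -456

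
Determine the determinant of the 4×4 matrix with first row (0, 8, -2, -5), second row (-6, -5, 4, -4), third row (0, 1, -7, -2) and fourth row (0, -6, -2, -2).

Expand along column 1 (it has 3 zeros):
  − (-6) · M_21   where M_21 = det([8 -2 -5; 1 -7 -2; -6 -2 -2]) = 272
det = (-1)·(-6)·(272) = 1632

1632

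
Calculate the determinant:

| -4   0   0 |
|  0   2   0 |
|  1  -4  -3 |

The matrix is lower triangular, so the determinant is the product of the diagonal entries:
det = (-4) · (2) · (-3) = 24

The determinant is 24.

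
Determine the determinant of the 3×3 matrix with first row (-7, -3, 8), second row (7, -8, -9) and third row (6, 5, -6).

49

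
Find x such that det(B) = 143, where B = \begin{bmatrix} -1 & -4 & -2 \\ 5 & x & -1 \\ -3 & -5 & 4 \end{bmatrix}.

x = -2

Expanding along the row containing x, det(B) is linear in x: det(B) = (-10)·x + (123).
Set (-10)·x + (123) = 143  ⇒  (-10)·x = 20  ⇒  x = -2.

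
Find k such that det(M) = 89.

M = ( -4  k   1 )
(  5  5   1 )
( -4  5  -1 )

Expanding along the column containing k, det(M) is linear in k: det(M) = (1)·k + (85).
Set (1)·k + (85) = 89  ⇒  (1)·k = 4  ⇒  k = 4.

k = 4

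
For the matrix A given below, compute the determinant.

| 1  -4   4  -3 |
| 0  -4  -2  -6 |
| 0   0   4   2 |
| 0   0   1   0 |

A is block upper-triangular with a 2×2 block and a 2×2 block on the diagonal, so its determinant equals the product of the determinants of the diagonal blocks.
det of the 2×2 block = -4
det of the 2×2 block = -2
det = (-4)·(-2) = 8

|A| = 8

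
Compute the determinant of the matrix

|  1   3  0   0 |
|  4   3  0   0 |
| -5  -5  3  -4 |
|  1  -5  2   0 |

The matrix is block lower-triangular with a 2×2 block and a 2×2 block on the diagonal, so its determinant equals the product of the determinants of the diagonal blocks.
det of the 2×2 block = -9
det of the 2×2 block = 8
det = (-9)·(8) = -72

-72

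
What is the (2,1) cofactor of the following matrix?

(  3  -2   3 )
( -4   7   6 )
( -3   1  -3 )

-3

Delete row 2 and column 1; the remaining 2×2 submatrix is [-2 3; 1 -3].
Its determinant is (-2)·(-3) − 3·1 = 3.
The cofactor carries sign (−1)^(2+1) = −1, so C_{2,1} = −(3) = -3.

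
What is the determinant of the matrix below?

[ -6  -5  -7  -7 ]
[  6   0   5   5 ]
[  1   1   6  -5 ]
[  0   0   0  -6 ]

Expand along row 4 (it has 3 zeros):
  + (-6) · M_44   where M_44 = det([-6 -5 -7; 6 0 5; 1 1 6]) = 143
det = (+1)·(-6)·(143) = -858

The determinant is -858.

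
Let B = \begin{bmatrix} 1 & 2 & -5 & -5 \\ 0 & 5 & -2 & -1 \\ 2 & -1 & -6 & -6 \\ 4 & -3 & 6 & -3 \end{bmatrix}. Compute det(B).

Expand along row 2 (it has 1 zero):
  + (5) · M_22   where M_22 = det([1 -5 -5; 2 -6 -6; 4 6 -3]) = -36
  − (-2) · M_23   where M_23 = det([1 2 -5; 2 -1 -6; 4 -3 -3]) = -41
  + (-1) · M_24   where M_24 = det([1 2 -5; 2 -1 -6; 4 -3 6]) = -86
det = (+1)·(5)·(-36) + (-1)·(-2)·(-41) + (+1)·(-1)·(-86) = -176

The determinant is -176.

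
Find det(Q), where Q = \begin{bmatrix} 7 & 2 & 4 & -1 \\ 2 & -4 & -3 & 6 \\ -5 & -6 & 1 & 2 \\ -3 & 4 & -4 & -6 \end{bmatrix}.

1006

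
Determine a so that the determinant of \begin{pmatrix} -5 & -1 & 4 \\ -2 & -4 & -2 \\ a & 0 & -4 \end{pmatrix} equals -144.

Expanding along the row containing a, det(B) is linear in a: det(B) = (18)·a + (-72).
Set (18)·a + (-72) = -144  ⇒  (18)·a = -72  ⇒  a = -4.

-4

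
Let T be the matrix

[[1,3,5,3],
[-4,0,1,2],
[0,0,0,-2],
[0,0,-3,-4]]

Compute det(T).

|T| = -72

T is block upper-triangular with a 2×2 block and a 2×2 block on the diagonal, so its determinant equals the product of the determinants of the diagonal blocks.
det of the 2×2 block = 12
det of the 2×2 block = -6
det = (12)·(-6) = -72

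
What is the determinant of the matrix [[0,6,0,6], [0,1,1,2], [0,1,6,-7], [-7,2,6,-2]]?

Expand along column 1 (it has 3 zeros):
  − (-7) · M_41   where M_41 = det([6 0 6; 1 1 2; 1 6 -7]) = -84
det = (-1)·(-7)·(-84) = -588

-588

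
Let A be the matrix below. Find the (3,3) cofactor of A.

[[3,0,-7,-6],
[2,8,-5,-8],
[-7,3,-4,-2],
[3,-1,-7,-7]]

-36

Delete row 3 and column 3; the remaining 3×3 submatrix is [3 0 -6; 2 8 -8; 3 -1 -7].
Its determinant is -36.
The cofactor carries sign (−1)^(3+3) = +1, so C_{3,3} = +(-36) = -36.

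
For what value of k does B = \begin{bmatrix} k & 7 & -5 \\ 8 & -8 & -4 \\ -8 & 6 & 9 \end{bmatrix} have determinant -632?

9

Expanding along the row containing k, det(B) is linear in k: det(B) = (-48)·k + (-200).
Set (-48)·k + (-200) = -632  ⇒  (-48)·k = -432  ⇒  k = 9.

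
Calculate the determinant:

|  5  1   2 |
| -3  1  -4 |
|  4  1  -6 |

Expand along row 1:
  + 5 · |1 -4; 1 -6| = 5·(-6 − (-4)) = -10
  − 1 · |-3 -4; 4 -6| = −1·(18 − (-16)) = -34
  + 2 · |-3 1; 4 1| = 2·(-3 − 4) = -14
Sum: (-10) + (-34) + (-14) = -58

-58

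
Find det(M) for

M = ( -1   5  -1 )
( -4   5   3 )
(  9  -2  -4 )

Expand along column 1:
  + (-1) · |5 3; -2 -4| = (-1)·(-20 − (-6)) = 14
  − (-4) · |5 -1; -2 -4| = −(-4)·(-20 − 2) = -88
  + 9 · |5 -1; 5 3| = 9·(15 − (-5)) = 180
Sum: (14) + (-88) + (180) = 106

|M| = 106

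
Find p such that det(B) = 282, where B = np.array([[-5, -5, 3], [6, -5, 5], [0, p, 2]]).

4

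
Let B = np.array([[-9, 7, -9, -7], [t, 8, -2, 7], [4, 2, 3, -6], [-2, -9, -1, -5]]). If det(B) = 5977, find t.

Expanding along the row containing t, det(B) is linear in t: det(B) = (898)·t + (1487).
Set (898)·t + (1487) = 5977  ⇒  (898)·t = 4490  ⇒  t = 5.

5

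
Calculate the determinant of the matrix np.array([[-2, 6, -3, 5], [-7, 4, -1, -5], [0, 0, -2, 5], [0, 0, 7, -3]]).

-986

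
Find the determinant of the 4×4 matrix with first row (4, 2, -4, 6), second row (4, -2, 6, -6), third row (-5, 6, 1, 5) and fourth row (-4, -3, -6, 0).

116

Expand along row 4 (it has 1 zero):
  − (-4) · M_41   where M_41 = det([2 -4 6; -2 6 -6; 6 1 5]) = -52
  + (-3) · M_42   where M_42 = det([4 -4 6; 4 6 -6; -5 1 5]) = 308
  − (-6) · M_43   where M_43 = det([4 2 6; 4 -2 -6; -5 6 5]) = 208
det = (-1)·(-4)·(-52) + (+1)·(-3)·(308) + (-1)·(-6)·(208) = 116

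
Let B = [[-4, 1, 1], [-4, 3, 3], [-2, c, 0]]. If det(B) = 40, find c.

Expanding along the row containing c, det(B) is linear in c: det(B) = (8)·c + (0).
Set (8)·c + (0) = 40  ⇒  (8)·c = 40  ⇒  c = 5.

5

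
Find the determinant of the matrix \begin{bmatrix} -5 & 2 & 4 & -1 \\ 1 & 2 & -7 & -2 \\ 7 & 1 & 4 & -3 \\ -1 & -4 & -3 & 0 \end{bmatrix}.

Expand along row 4 (it has 1 zero):
  − (-1) · M_41   where M_41 = det([2 4 -1; 2 -7 -2; 1 4 -3]) = 59
  + (-4) · M_42   where M_42 = det([-5 4 -1; 1 -7 -2; 7 4 -3]) = -242
  − (-3) · M_43   where M_43 = det([-5 2 -1; 1 2 -2; 7 1 -3]) = 11
det = (-1)·(-1)·(59) + (+1)·(-4)·(-242) + (-1)·(-3)·(11) = 1060

1060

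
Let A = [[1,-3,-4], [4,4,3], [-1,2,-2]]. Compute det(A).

The determinant is -77.

Expand along row 1:
  + 1 · |4 3; 2 -2| = 1·(-8 − 6) = -14
  − (-3) · |4 3; -1 -2| = −(-3)·(-8 − (-3)) = -15
  + (-4) · |4 4; -1 2| = (-4)·(8 − (-4)) = -48
Sum: (-14) + (-15) + (-48) = -77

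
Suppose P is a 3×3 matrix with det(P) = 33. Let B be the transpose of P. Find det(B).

|B| = 33

det(Pᵀ) = det(P).
det(B) = (1)·(33) = 33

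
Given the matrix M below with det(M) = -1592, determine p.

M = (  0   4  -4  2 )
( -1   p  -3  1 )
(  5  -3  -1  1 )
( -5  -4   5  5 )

p = -6

Expanding along the row containing p, det(M) is linear in p: det(M) = (160)·p + (-632).
Set (160)·p + (-632) = -1592  ⇒  (160)·p = -960  ⇒  p = -6.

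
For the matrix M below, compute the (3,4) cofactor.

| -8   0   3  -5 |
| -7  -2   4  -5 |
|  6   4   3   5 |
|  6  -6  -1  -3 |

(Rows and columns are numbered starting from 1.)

46

Delete row 3 and column 4; the remaining 3×3 submatrix is [-8 0 3; -7 -2 4; 6 -6 -1].
Its determinant is -46.
The cofactor carries sign (−1)^(3+4) = −1, so C_{3,4} = −(-46) = 46.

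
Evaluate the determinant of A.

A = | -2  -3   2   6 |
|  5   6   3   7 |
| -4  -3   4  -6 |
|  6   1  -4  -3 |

|A| = -1740

Expand along row 1:
  + (-2) · M_11   where M_11 = det([6 3 7; -3 4 -6; 1 -4 -3]) = -205
  − (-3) · M_12   where M_12 = det([5 3 7; -4 4 -6; 6 -4 -3]) = -380
  + (2) · M_13   where M_13 = det([5 6 7; -4 -3 -6; 6 1 -3]) = -115
  − (6) · M_14   where M_14 = det([5 6 3; -4 -3 4; 6 1 -4]) = 130
det = (+1)·(-2)·(-205) + (-1)·(-3)·(-380) + (+1)·(2)·(-115) + (-1)·(6)·(130) = -1740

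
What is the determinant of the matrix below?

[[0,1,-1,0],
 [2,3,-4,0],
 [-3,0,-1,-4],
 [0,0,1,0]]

Expand along row 4 (it has 3 zeros):
  − (1) · M_43   where M_43 = det([0 1 0; 2 3 0; -3 0 -4]) = 8
det = (-1)·(1)·(8) = -8

-8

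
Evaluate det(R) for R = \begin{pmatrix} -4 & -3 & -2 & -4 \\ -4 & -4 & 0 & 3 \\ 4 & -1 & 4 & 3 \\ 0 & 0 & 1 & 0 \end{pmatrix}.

The determinant is 116.

Expand along row 4 (it has 3 zeros):
  − (1) · M_43   where M_43 = det([-4 -3 -4; -4 -4 3; 4 -1 3]) = -116
det = (-1)·(1)·(-116) = 116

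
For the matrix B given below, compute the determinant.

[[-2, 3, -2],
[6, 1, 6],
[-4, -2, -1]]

The determinant is -60.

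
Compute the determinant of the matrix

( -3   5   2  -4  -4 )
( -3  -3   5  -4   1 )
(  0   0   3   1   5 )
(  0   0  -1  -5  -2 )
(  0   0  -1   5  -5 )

1248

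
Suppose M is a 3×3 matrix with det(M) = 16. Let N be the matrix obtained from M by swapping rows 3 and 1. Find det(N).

-16

Swapping two rows multiplies the determinant by −1.
det(N) = (-1)·(16) = -16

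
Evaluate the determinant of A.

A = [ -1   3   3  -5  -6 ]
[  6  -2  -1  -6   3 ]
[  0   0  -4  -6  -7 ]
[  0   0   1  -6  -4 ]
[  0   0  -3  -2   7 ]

A is block upper-triangular with a 2×2 block and a 3×3 block on the diagonal, so its determinant equals the product of the determinants of the diagonal blocks.
det of the 2×2 block = -16
det of the 3×3 block = 310
det = (-16)·(310) = -4960

-4960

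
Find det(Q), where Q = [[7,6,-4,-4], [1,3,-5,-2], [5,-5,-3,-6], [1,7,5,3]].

The determinant is 334.

Expand along row 1:
  + (7) · M_11   where M_11 = det([3 -5 -2; -5 -3 -6; 7 5 3]) = 206
  − (6) · M_12   where M_12 = det([1 -5 -2; 5 -3 -6; 1 5 3]) = 70
  + (-4) · M_13   where M_13 = det([1 3 -2; 5 -5 -6; 1 7 3]) = -116
  − (-4) · M_14   where M_14 = det([1 3 -5; 5 -5 -3; 1 7 5]) = -288
det = (+1)·(7)·(206) + (-1)·(6)·(70) + (+1)·(-4)·(-116) + (-1)·(-4)·(-288) = 334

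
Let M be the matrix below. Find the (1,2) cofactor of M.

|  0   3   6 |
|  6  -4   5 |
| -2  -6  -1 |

The cofactor is -4.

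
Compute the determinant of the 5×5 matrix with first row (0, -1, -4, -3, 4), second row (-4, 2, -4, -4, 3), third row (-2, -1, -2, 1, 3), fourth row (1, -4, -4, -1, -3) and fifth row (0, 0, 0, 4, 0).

The determinant is -1144.

Expand along row 5 (it has 4 zeros):
  − (4) · M_54   where M_54 = det([0 -1 -4 4; -4 2 -4 3; -2 -1 -2 3; 1 -4 -4 -3]) = 286
det = (-1)·(4)·(286) = -1144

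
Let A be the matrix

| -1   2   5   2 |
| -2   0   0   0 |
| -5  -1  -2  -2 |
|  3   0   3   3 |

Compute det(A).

|A| = 18

Expand along row 2 (it has 3 zeros):
  − (-2) · M_21   where M_21 = det([2 5 2; -1 -2 -2; 0 3 3]) = 9
det = (-1)·(-2)·(9) = 18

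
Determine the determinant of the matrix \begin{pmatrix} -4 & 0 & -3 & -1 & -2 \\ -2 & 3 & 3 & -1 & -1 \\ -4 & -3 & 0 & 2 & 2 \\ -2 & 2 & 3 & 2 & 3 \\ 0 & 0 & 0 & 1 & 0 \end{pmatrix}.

The determinant is 288.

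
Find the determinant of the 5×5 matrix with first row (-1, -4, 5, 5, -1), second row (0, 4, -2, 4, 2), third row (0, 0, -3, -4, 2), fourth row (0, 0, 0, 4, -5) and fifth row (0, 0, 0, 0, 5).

240

The matrix is upper triangular, so the determinant is the product of the diagonal entries:
det = (-1) · (4) · (-3) · (4) · (5) = 240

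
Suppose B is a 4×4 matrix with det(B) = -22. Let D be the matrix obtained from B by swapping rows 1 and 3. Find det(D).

Swapping two rows multiplies the determinant by −1.
det(D) = (-1)·(-22) = 22

22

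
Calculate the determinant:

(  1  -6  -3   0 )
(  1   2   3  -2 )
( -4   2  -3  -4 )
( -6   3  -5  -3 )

Expand along row 1 (it has 1 zero):
  + (1) · M_11   where M_11 = det([2 3 -2; 2 -3 -4; 3 -5 -3]) = -38
  − (-6) · M_12   where M_12 = det([1 3 -2; -4 -3 -4; -6 -5 -3]) = 21
  + (-3) · M_13   where M_13 = det([1 2 -2; -4 2 -4; -6 3 -3]) = 30
det = (+1)·(1)·(-38) + (-1)·(-6)·(21) + (+1)·(-3)·(30) = -2

-2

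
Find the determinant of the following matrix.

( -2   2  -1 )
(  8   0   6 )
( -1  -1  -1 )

Expand along row 2:
  − 8 · |2 -1; -1 -1| = −8·(-2 − 1) = 24
  − 6 · |-2 2; -1 -1| = −6·(2 − (-2)) = -24
Sum: (24) + (-24) = 0

0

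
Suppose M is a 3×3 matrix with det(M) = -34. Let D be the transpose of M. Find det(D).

-34

det(Mᵀ) = det(M).
det(D) = (1)·(-34) = -34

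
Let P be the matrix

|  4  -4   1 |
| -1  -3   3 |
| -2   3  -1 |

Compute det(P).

Expand along row 1:
  + 4 · |-3 3; 3 -1| = 4·(3 − 9) = -24
  − (-4) · |-1 3; -2 -1| = −(-4)·(1 − (-6)) = 28
  + 1 · |-1 -3; -2 3| = 1·(-3 − 6) = -9
Sum: (-24) + (28) + (-9) = -5

|P| = -5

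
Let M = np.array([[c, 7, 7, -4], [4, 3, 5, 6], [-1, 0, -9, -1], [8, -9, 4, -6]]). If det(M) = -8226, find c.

c = 8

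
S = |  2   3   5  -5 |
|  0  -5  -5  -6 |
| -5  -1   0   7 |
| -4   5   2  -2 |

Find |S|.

1379

Expand along row 2 (it has 1 zero):
  + (-5) · M_22   where M_22 = det([2 5 -5; -5 0 7; -4 2 -2]) = -168
  − (-5) · M_23   where M_23 = det([2 3 -5; -5 -1 7; -4 5 -2]) = -35
  + (-6) · M_24   where M_24 = det([2 3 5; -5 -1 0; -4 5 2]) = -119
det = (+1)·(-5)·(-168) + (-1)·(-5)·(-35) + (+1)·(-6)·(-119) = 1379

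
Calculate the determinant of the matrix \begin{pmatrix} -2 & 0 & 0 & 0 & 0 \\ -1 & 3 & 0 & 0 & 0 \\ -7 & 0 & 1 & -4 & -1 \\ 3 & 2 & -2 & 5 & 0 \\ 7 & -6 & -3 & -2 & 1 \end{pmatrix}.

132

The matrix is block lower-triangular with a 2×2 block and a 3×3 block on the diagonal, so its determinant equals the product of the determinants of the diagonal blocks.
det of the 2×2 block = -6
det of the 3×3 block = -22
det = (-6)·(-22) = 132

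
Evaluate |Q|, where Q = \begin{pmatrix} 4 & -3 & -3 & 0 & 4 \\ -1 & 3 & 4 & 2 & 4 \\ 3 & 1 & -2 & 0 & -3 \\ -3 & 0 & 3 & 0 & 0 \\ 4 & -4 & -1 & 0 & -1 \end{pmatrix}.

The determinant is -102.

Expand along column 4 (it has 4 zeros):
  + (2) · M_24   where M_24 = det([4 -3 -3 4; 3 1 -2 -3; -3 0 3 0; 4 -4 -1 -1]) = -51
det = (+1)·(2)·(-51) = -102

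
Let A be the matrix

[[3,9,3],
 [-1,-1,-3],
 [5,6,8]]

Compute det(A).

Expand along column 1:
  + 3 · |-1 -3; 6 8| = 3·(-8 − (-18)) = 30
  − (-1) · |9 3; 6 8| = −(-1)·(72 − 18) = 54
  + 5 · |9 3; -1 -3| = 5·(-27 − (-3)) = -120
Sum: (30) + (54) + (-120) = -36

-36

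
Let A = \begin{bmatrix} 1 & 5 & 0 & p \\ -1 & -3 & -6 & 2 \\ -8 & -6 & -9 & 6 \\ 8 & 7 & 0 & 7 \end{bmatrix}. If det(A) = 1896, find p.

0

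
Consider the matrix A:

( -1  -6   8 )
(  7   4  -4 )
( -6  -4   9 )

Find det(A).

The determinant is 182.

Expand along column 1:
  + (-1) · |4 -4; -4 9| = (-1)·(36 − 16) = -20
  − 7 · |-6 8; -4 9| = −7·(-54 − (-32)) = 154
  + (-6) · |-6 8; 4 -4| = (-6)·(24 − 32) = 48
Sum: (-20) + (154) + (48) = 182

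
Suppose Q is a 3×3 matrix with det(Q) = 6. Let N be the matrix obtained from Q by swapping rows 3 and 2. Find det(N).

Swapping two rows multiplies the determinant by −1.
det(N) = (-1)·(6) = -6

det(N) = -6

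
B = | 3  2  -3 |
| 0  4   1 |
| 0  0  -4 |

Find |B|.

B is upper triangular, so det(B) is the product of the diagonal entries:
det = (3) · (4) · (-4) = -48

|B| = -48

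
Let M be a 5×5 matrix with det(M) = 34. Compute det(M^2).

det(M^2) = (det M)^2 = (34)^2 = 1156

The determinant is 1156.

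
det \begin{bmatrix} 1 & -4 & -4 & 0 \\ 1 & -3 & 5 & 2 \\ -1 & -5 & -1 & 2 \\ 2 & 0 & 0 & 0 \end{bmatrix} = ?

Expand along row 4 (it has 3 zeros):
  − (2) · M_41   where M_41 = det([-4 -4 0; -3 5 2; -5 -1 2]) = -32
det = (-1)·(2)·(-32) = 64

64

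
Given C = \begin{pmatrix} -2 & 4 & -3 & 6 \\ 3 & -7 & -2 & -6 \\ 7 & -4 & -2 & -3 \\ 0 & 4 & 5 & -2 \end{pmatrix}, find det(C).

|C| = 466

Expand along row 4 (it has 1 zero):
  + (4) · M_42   where M_42 = det([-2 -3 6; 3 -2 -6; 7 -2 -3]) = 159
  − (5) · M_43   where M_43 = det([-2 4 6; 3 -7 -6; 7 -4 -3]) = 96
  + (-2) · M_44   where M_44 = det([-2 4 -3; 3 -7 -2; 7 -4 -2]) = -155
det = (+1)·(4)·(159) + (-1)·(5)·(96) + (+1)·(-2)·(-155) = 466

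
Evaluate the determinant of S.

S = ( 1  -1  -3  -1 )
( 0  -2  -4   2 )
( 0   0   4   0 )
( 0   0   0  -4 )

S is upper triangular, so det(S) is the product of the diagonal entries:
det = (1) · (-2) · (4) · (-4) = 32

det(S) = 32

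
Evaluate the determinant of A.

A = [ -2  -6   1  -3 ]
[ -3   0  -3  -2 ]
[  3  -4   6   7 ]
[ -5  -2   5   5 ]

830

Expand along row 2 (it has 1 zero):
  − (-3) · M_21   where M_21 = det([-6 1 -3; -4 6 7; -2 5 5]) = 60
  − (-3) · M_23   where M_23 = det([-2 -6 -3; 3 -4 7; -5 -2 5]) = 390
  + (-2) · M_24   where M_24 = det([-2 -6 1; 3 -4 6; -5 -2 5]) = 260
det = (-1)·(-3)·(60) + (-1)·(-3)·(390) + (+1)·(-2)·(260) = 830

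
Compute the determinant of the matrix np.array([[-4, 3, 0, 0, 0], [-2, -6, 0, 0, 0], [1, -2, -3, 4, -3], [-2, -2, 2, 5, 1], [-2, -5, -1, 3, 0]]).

-840

The matrix is block lower-triangular with a 2×2 block and a 3×3 block on the diagonal, so its determinant equals the product of the determinants of the diagonal blocks.
det of the 2×2 block = 30
det of the 3×3 block = -28
det = (30)·(-28) = -840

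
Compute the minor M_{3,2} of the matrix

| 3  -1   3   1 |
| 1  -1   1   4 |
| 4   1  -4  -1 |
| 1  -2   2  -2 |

Delete row 3 and column 2; the remaining 3×3 submatrix is [3 3 1; 1 1 4; 1 2 -2].
Its determinant is -11.

The minor is -11.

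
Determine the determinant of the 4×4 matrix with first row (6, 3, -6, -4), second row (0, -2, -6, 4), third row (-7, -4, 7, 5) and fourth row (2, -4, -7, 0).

The determinant is 76.

Expand along row 2 (it has 1 zero):
  + (-2) · M_22   where M_22 = det([6 -6 -4; -7 7 5; 2 -7 0]) = 10
  − (-6) · M_23   where M_23 = det([6 3 -4; -7 -4 5; 2 -4 0]) = 6
  + (4) · M_24   where M_24 = det([6 3 -6; -7 -4 7; 2 -4 -7]) = 15
det = (+1)·(-2)·(10) + (-1)·(-6)·(6) + (+1)·(4)·(15) = 76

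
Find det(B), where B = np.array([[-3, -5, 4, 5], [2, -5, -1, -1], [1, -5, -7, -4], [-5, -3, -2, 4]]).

-301

Expand along row 1:
  + (-3) · M_11   where M_11 = det([-5 -1 -1; -5 -7 -4; -3 -2 4]) = 159
  − (-5) · M_12   where M_12 = det([2 -1 -1; 1 -7 -4; -5 -2 4]) = -51
  + (4) · M_13   where M_13 = det([2 -5 -1; 1 -5 -4; -5 -3 4]) = -116
  − (5) · M_14   where M_14 = det([2 -5 -1; 1 -5 -7; -5 -3 -2]) = -179
det = (+1)·(-3)·(159) + (-1)·(-5)·(-51) + (+1)·(4)·(-116) + (-1)·(5)·(-179) = -301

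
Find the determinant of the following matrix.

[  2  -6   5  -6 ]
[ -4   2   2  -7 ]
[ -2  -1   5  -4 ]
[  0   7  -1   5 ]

The determinant is 754.

Expand along row 4 (it has 1 zero):
  + (7) · M_42   where M_42 = det([2 5 -6; -4 2 -7; -2 5 -4]) = 140
  − (-1) · M_43   where M_43 = det([2 -6 -6; -4 2 -7; -2 -1 -4]) = -66
  + (5) · M_44   where M_44 = det([2 -6 5; -4 2 2; -2 -1 5]) = -32
det = (+1)·(7)·(140) + (-1)·(-1)·(-66) + (+1)·(5)·(-32) = 754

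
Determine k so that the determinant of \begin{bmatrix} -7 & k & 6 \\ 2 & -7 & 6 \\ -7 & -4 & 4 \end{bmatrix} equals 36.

k = -7

Expanding along the row containing k, det(M) is linear in k: det(M) = (-50)·k + (-314).
Set (-50)·k + (-314) = 36  ⇒  (-50)·k = 350  ⇒  k = -7.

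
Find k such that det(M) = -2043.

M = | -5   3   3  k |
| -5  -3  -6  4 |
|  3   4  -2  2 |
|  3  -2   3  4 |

Expanding along the column containing k, det(M) is linear in k: det(M) = (-113)·k + (-1930).
Set (-113)·k + (-1930) = -2043  ⇒  (-113)·k = -113  ⇒  k = 1.

k = 1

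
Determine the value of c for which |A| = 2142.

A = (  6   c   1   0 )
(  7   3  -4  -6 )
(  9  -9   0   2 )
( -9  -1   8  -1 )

-2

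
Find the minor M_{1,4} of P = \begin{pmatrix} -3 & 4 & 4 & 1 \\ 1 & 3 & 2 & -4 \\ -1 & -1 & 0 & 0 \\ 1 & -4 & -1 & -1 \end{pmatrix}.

The minor is 8.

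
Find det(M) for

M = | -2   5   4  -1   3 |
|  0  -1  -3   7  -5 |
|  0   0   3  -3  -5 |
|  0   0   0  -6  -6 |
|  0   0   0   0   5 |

det(M) = -180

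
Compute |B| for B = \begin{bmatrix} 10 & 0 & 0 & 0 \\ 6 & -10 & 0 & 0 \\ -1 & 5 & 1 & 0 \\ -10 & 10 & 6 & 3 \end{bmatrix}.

B is lower triangular, so det(B) is the product of the diagonal entries:
det = (10) · (-10) · (1) · (3) = -300

-300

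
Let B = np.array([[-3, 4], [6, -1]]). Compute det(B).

-21

det(B) = (-3)·(-1) − 4·6 = 3 − 24 = -21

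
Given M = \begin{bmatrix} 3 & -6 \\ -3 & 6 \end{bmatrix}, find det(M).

0

det(M) = 3·6 − (-6)·(-3) = 18 − 18 = 0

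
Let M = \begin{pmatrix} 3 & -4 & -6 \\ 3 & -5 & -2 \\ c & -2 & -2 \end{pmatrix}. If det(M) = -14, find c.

Expanding along the row containing c, det(M) is linear in c: det(M) = (-22)·c + (30).
Set (-22)·c + (30) = -14  ⇒  (-22)·c = -44  ⇒  c = 2.

c = 2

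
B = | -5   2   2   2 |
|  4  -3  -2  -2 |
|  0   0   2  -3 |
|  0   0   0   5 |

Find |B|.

|B| = 70

B is block upper-triangular with a 2×2 block and a 2×2 block on the diagonal, so its determinant equals the product of the determinants of the diagonal blocks.
det of the 2×2 block = 7
det of the 2×2 block = 10
det = (7)·(10) = 70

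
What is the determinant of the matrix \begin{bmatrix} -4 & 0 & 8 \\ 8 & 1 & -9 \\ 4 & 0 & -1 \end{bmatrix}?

Expand along column 2:
  + 1 · |-4 8; 4 -1| = 1·(4 − 32) = -28

-28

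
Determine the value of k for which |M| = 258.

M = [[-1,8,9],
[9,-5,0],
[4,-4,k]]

-6

Expanding along the row containing k, det(M) is linear in k: det(M) = (-67)·k + (-144).
Set (-67)·k + (-144) = 258  ⇒  (-67)·k = 402  ⇒  k = -6.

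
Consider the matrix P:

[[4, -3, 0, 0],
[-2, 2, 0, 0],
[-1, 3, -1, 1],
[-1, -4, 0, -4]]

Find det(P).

P is block lower-triangular with a 2×2 block and a 2×2 block on the diagonal, so its determinant equals the product of the determinants of the diagonal blocks.
det of the 2×2 block = 2
det of the 2×2 block = 4
det = (2)·(4) = 8

8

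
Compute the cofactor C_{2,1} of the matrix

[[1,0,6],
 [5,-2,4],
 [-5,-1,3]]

Delete row 2 and column 1; the remaining 2×2 submatrix is [0 6; -1 3].
Its determinant is 0·3 − 6·(-1) = 6.
The cofactor carries sign (−1)^(2+1) = −1, so C_{2,1} = −(6) = -6.

The cofactor is -6.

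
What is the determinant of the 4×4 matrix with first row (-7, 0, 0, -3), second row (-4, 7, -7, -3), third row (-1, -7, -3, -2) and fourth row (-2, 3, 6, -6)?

-3510

Expand along row 1 (it has 2 zeros):
  + (-7) · M_11   where M_11 = det([7 -7 -3; -7 -3 -2; 3 6 -6]) = 645
  − (-3) · M_14   where M_14 = det([-4 7 -7; -1 -7 -3; -2 3 6]) = 335
det = (+1)·(-7)·(645) + (-1)·(-3)·(335) = -3510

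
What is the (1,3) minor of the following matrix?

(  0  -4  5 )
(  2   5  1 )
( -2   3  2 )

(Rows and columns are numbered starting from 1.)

16

Delete row 1 and column 3; the remaining 2×2 submatrix is [2 5; -2 3].
Its determinant is 2·3 − 5·(-2) = 16.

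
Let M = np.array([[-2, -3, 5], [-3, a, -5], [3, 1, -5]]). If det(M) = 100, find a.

Expanding along the row containing a, det(M) is linear in a: det(M) = (-5)·a + (65).
Set (-5)·a + (65) = 100  ⇒  (-5)·a = 35  ⇒  a = -7.

a = -7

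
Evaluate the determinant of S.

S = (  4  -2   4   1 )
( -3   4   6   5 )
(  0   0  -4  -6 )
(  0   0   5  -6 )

|S| = 540

S is block upper-triangular with a 2×2 block and a 2×2 block on the diagonal, so its determinant equals the product of the determinants of the diagonal blocks.
det of the 2×2 block = 10
det of the 2×2 block = 54
det = (10)·(54) = 540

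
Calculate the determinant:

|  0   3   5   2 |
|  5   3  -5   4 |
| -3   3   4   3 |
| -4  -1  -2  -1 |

-142

Expand along row 1 (it has 1 zero):
  − (3) · M_12   where M_12 = det([5 -5 4; -3 4 3; -4 -2 -1]) = 173
  + (5) · M_13   where M_13 = det([5 3 4; -3 3 3; -4 -1 -1]) = 15
  − (2) · M_14   where M_14 = det([5 3 -5; -3 3 4; -4 -1 -2]) = -151
det = (-1)·(3)·(173) + (+1)·(5)·(15) + (-1)·(2)·(-151) = -142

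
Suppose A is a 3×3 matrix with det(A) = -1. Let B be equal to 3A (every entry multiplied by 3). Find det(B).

For a 3×3 matrix, det(3A) = 3^3·det(A) = 27·det(A).
det(B) = (27)·(-1) = -27

det(B) = -27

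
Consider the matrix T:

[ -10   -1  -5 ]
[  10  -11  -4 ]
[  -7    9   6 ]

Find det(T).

Expand along row 1:
  + (-10) · |-11 -4; 9 6| = (-10)·(-66 − (-36)) = 300
  − (-1) · |10 -4; -7 6| = −(-1)·(60 − 28) = 32
  + (-5) · |10 -11; -7 9| = (-5)·(90 − 77) = -65
Sum: (300) + (32) + (-65) = 267

267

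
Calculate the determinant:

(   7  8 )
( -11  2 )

det = 7·2 − 8·(-11) = 14 − (-88) = 102

The determinant is 102.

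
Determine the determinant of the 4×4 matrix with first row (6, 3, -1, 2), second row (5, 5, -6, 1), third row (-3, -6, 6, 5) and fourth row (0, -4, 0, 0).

The determinant is 656.

Expand along row 4 (it has 3 zeros):
  + (-4) · M_42   where M_42 = det([6 -1 2; 5 -6 1; -3 6 5]) = -164
det = (+1)·(-4)·(-164) = 656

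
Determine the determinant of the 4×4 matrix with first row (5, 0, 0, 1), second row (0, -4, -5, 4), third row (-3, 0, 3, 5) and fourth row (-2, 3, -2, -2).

-728

Expand along row 1 (it has 2 zeros):
  + (5) · M_11   where M_11 = det([-4 -5 4; 0 3 5; 3 -2 -2]) = -127
  − (1) · M_14   where M_14 = det([0 -4 -5; -3 0 3; -2 3 -2]) = 93
det = (+1)·(5)·(-127) + (-1)·(1)·(93) = -728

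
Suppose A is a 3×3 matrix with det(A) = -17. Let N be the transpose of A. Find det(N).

The determinant is -17.

det(Aᵀ) = det(A).
det(N) = (1)·(-17) = -17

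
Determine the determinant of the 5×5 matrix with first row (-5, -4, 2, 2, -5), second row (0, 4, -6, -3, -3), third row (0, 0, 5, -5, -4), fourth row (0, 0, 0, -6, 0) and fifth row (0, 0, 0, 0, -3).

The matrix is upper triangular, so the determinant is the product of the diagonal entries:
det = (-5) · (4) · (5) · (-6) · (-3) = -1800

-1800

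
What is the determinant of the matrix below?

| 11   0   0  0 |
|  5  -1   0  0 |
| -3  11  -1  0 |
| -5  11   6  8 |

The matrix is lower triangular, so the determinant is the product of the diagonal entries:
det = (11) · (-1) · (-1) · (8) = 88

The determinant is 88.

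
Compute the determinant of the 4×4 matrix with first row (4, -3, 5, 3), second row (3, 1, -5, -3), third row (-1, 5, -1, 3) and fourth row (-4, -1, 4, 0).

Expand along row 4 (it has 1 zero):
  − (-4) · M_41   where M_41 = det([-3 5 3; 1 -5 -3; 5 -1 3]) = 36
  + (-1) · M_42   where M_42 = det([4 5 3; 3 -5 -3; -1 -1 3]) = -126
  − (4) · M_43   where M_43 = det([4 -3 3; 3 1 -3; -1 5 3]) = 138
det = (-1)·(-4)·(36) + (+1)·(-1)·(-126) + (-1)·(4)·(138) = -282

-282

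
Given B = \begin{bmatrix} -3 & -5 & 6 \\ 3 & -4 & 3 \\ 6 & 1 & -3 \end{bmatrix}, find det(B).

Expand along row 1:
  + (-3) · |-4 3; 1 -3| = (-3)·(12 − 3) = -27
  − (-5) · |3 3; 6 -3| = −(-5)·(-9 − 18) = -135
  + 6 · |3 -4; 6 1| = 6·(3 − (-24)) = 162
Sum: (-27) + (-135) + (162) = 0

0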